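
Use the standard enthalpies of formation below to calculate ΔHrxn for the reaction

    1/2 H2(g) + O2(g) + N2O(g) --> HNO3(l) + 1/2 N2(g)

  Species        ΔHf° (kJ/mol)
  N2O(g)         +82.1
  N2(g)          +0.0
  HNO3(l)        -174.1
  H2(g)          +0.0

Products: 1·(-174.1) + 1/2·(+0.0) = -174.1
Reactants: 1/2·(+0.0) + 1·(+0.0) + 1·(+82.1) = +82.1
ΔHrxn = (-174.1) − (+82.1) = -256.2 kJ/mol

ΔHrxn = -256.2 kJ/mol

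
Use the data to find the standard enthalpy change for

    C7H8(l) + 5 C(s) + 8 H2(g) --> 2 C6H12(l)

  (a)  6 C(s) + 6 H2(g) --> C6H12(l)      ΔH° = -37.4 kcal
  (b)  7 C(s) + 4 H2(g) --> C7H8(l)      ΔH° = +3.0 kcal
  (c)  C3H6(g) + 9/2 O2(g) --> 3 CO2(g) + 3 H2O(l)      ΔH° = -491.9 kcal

ΔH° = -77.8 kcal

(a) × 2 (×2 to match 2 C6H12(l) in the target): (2)·(-37.4) = -74.8 kcal
(b) reversed (reverse to put C7H8(l) on the reactant side): -3.0 kcal
(c): not needed (O2(g) appears nowhere else).
Summing the manipulated equations, ΔH° = (-74.8) + (-3.0) = -77.8 kcal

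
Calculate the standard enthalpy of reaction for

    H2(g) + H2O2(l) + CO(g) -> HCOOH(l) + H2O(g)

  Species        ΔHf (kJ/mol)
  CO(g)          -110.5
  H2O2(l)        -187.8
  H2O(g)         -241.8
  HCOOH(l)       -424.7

ΔH°rxn = Σ nΔHf°(products) − Σ nΔHf°(reactants).
Products: 1·(-424.7) + 1·(-241.8) = -666.5
Reactants: 1·(+0.0) + 1·(-187.8) + 1·(-110.5) = -298.3
ΔHrxn = (-666.5) − (-298.3) = -368.2 kJ/mol

ΔHrxn = -368.2 kJ/mol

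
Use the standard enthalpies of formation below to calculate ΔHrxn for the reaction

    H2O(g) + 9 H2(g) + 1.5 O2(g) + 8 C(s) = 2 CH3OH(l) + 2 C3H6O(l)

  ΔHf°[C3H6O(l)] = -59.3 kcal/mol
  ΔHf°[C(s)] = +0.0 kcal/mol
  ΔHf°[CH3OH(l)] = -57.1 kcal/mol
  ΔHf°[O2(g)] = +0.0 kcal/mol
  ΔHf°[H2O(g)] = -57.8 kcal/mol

ΔHrxn = -175.0 kcal/mol

ΔH°rxn = Σ nΔHf°(products) − Σ nΔHf°(reactants).
Products: 2·(-57.1) + 2·(-59.3) = -232.8
Reactants: 1·(-57.8) + 9·(+0.0) + 3/2·(+0.0) + 8·(+0.0) = -57.8
ΔHrxn = (-232.8) − (-57.8) = -175.0 kcal/mol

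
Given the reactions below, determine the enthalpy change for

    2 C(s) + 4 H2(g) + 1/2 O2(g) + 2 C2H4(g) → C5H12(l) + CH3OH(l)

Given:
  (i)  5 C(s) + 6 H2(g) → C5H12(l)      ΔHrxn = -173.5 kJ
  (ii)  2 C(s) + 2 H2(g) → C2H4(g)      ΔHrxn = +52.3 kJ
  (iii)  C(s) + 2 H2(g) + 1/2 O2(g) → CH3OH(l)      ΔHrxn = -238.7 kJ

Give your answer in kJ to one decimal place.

ΔHrxn = -516.8 kJ

(i) as written: -173.5 kJ
(ii) reversed and × 2: (-2)·(+52.3) = -104.6 kJ
(iii) as written: -238.7 kJ
Combining the equations, ΔHrxn = (1)·(-173.5) + (-2)·(+52.3) + (1)·(-238.7) = -516.8 kJ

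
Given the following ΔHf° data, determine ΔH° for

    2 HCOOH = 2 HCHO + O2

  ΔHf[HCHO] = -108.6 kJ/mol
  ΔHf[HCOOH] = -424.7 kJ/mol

ΔH° = 632.2 kJ/mol

Products: 2·(-108.6) + 1·(+0.0) = -217.2
Reactants: 2·(-424.7) = -849.4
ΔH° = (-217.2) − (-849.4) = 632.2 kJ/mol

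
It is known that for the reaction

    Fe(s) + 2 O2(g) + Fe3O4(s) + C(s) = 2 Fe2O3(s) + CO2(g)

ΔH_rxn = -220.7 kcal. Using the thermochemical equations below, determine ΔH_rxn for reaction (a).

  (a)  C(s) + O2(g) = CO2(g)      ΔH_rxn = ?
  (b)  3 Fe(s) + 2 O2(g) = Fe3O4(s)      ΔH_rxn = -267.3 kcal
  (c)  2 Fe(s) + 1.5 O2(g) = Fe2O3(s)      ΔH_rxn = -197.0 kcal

(a) as written: contributes x
(b) reversed: +267.3 kcal
(c) × 2: (2)·(-197.0) = -394.0 kcal
-220.7 = (+267.3) + (-394.0) + x
x = (-220.7 − (-126.7)) / (1) = -94.0 kcal

ΔH_rxn = -94.0 kcal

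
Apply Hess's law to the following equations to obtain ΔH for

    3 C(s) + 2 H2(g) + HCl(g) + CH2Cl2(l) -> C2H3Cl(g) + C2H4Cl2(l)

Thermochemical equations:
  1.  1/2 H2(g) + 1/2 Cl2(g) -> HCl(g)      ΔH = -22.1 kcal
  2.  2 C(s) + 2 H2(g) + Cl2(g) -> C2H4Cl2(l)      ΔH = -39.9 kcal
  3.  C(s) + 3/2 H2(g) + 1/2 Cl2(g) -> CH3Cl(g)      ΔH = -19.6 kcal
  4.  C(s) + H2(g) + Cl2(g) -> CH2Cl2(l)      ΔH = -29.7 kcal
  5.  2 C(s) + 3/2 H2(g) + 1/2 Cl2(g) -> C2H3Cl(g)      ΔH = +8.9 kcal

ΔH = 20.8 kcal

eq. 1 reversed (reverse to put HCl(g) on the reactant side): +22.1 kcal
eq. 2 as written (C2H4Cl2(l) already on the product side): -39.9 kcal
eq. 3: not needed (CH3Cl(g) appears nowhere else).
eq. 4 reversed (reverse to put CH2Cl2(l) on the reactant side): +29.7 kcal
eq. 5 as written (C2H3Cl(g) already on the product side): +8.9 kcal
Summing the manipulated equations, ΔH = (-1)·(-22.1) + (1)·(-39.9) + (-1)·(-29.7) + (1)·(+8.9) = 20.8 kcal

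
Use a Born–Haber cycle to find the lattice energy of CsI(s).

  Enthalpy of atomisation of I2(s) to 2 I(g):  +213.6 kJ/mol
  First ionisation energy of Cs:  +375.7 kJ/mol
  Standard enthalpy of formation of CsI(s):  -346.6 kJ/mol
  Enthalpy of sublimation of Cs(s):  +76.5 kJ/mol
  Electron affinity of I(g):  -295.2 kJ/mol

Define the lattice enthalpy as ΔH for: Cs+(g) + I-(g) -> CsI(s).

ΔHf° = 1·ΔHsub + 1·(ΣIE) + 1/2·D(I2) + 1·EA + U
-346.6 = 1·(+76.5) + 1·(+375.7) + 1/2·(+213.6) + 1·(-295.2) + U
U = -346.6 − (+263.8) = -610.4 kJ/mol

U = -610.4 kJ/mol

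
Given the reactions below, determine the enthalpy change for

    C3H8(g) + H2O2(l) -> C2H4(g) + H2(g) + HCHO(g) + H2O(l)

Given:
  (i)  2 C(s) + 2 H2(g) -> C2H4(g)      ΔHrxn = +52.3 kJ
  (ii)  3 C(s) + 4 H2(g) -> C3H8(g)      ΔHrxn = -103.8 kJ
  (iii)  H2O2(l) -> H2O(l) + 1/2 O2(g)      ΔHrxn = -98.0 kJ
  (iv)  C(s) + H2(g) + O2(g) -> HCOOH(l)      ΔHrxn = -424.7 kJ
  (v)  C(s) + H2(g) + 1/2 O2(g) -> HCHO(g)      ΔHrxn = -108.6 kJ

ΔHrxn = -50.5 kJ

(i) as written: +52.3 kJ
(ii) reversed: +103.8 kJ
(iii) as written: -98.0 kJ
(iv): not needed.
(v) as written: -108.6 kJ
Since enthalpy is a state function, ΔHrxn = (1)·(+52.3) + (-1)·(-103.8) + (1)·(-98.0) + (1)·(-108.6) = -50.5 kJ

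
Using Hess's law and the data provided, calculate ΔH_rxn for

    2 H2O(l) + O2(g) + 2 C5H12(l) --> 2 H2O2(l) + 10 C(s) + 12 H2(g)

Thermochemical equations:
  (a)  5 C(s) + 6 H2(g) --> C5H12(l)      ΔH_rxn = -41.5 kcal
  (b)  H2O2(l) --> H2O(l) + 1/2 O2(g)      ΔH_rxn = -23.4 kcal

(a) reversed and × 2 (C5H12(l) must end up as a reactant; scale by 2 for the 2 C5H12(l)): (-2)·(-41.5) = +83.0 kcal
(b) reversed and × 2 (H2O2(l) must end up as a product; scale by 2 for the 2 H2O2(l)): (-2)·(-23.4) = +46.8 kcal
Since enthalpy is a state function, ΔH_rxn = (-2)·(-41.5) + (-2)·(-23.4) = 129.8 kcal

ΔH_rxn = 129.8 kcal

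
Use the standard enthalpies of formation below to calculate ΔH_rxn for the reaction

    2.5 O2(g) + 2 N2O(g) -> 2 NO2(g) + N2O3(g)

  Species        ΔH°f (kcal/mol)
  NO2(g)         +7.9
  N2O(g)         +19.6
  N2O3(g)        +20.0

ΔH_rxn = -3.4 kcal/mol

Products: 2·(+7.9) + 1·(+20.0) = +35.8
Reactants: 5/2·(+0.0) + 2·(+19.6) = +39.2
ΔH_rxn = (+35.8) − (+39.2) = -3.4 kcal/mol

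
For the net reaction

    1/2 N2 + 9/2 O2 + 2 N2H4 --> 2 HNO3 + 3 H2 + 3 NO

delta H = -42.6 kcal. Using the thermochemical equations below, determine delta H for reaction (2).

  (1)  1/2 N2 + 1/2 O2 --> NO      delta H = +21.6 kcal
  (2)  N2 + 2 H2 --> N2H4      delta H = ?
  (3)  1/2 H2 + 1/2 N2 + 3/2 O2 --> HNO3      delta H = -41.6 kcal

(1) × 3 (scale by 3 for the 3 NO): (3)·(+21.6) = +64.8 kcal
(2) reversed and × 2 (N2H4 must end up as a reactant; ×2 to match 2 N2H4 in the target): contributes −2·x
(3) × 2 (×2 to match 2 HNO3 in the target): (2)·(-41.6) = -83.2 kcal
-42.6 = (+64.8) + (-83.2) − 2·x
x = (-42.6 − (-18.4)) / (-2) = 12.1 kcal

delta H = 12.1 kcal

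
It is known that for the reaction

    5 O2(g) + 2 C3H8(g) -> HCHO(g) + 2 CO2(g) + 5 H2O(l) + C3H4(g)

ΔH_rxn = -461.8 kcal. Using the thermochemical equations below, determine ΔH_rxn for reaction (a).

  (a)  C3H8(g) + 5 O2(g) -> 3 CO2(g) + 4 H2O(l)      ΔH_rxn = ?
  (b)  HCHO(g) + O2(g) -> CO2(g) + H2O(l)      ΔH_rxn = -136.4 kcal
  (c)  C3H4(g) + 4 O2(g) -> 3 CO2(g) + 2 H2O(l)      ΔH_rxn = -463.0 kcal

(a) × 2: contributes 2·x
(b) reversed: +136.4 kcal
(c) reversed: +463.0 kcal
-461.8 = (+136.4) + (+463.0) + 2·x
x = (-461.8 − (+599.4)) / (2) = -530.6 kcal

ΔH_rxn = -530.6 kcal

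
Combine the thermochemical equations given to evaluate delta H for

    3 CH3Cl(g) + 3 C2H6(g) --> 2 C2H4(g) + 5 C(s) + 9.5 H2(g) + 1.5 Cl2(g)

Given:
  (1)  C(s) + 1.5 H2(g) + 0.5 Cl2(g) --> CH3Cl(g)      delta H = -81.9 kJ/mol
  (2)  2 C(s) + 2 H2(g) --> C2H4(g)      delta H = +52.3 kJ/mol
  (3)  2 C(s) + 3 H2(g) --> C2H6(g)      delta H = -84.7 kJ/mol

delta H = 604.4 kJ/mol

(1) reversed and × 3: (-3)·(-81.9) = +245.7 kJ/mol
(2) × 2: (2)·(+52.3) = +104.6 kJ/mol
(3) reversed and × 3: (-3)·(-84.7) = +254.1 kJ/mol
Combining the equations, delta H = (+245.7) + (+104.6) + (+254.1) = 604.4 kJ/mol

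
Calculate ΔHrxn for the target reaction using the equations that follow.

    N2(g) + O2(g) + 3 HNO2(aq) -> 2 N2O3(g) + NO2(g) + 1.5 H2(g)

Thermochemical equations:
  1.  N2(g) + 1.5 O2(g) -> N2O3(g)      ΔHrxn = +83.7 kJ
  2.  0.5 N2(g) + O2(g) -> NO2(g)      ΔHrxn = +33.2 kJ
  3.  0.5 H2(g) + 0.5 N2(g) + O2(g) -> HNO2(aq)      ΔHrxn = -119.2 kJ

ΔHrxn = 558.2 kJ

eq. 1 × 2 (scale by 2 for the 2 N2O3(g)): (2)·(+83.7) = +167.4 kJ
eq. 2 as written (NO2(g) already on the product side): +33.2 kJ
eq. 3 reversed and × 3 (reverse to put HNO2(aq) on the reactant side; scale by 3 for the 3 HNO2(aq)): (-3)·(-119.2) = +357.6 kJ
Summing the manipulated equations, ΔHrxn = (2)·(+83.7) + (1)·(+33.2) + (-3)·(-119.2) = 558.2 kJ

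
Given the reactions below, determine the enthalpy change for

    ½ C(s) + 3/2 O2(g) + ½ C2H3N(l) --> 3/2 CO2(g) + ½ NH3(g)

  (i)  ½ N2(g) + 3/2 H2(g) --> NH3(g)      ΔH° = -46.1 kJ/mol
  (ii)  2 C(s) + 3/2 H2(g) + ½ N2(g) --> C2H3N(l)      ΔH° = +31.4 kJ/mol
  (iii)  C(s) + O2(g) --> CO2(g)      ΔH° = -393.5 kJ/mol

(i) × 1/2 (scale by 1/2 for the 1/2 NH3(g)): (1/2)·(-46.1) = -23.05 kJ/mol
(ii) reversed and × 1/2 (reverse to put C2H3N(l) on the reactant side; ×1/2 to match 1/2 C2H3N(l) in the target): (-1/2)·(+31.4) = -15.7 kJ/mol
(iii) × 3/2 (scale by 3/2 for the 3/2 CO2(g)): (3/2)·(-393.5) = -590.25 kJ/mol
Since enthalpy is a state function, ΔH° = (1/2)·(-46.1) + (-1/2)·(+31.4) + (3/2)·(-393.5) = -629.0 kJ/mol

ΔH° = -629.0 kJ/mol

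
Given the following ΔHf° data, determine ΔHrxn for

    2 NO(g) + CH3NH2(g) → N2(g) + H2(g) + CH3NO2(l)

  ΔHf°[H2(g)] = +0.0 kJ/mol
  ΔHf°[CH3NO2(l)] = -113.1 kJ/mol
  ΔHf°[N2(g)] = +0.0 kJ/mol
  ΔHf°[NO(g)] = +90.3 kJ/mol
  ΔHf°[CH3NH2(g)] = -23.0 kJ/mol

ΔHrxn = -270.7 kJ/mol

ΔH°rxn = Σ nΔHf°(products) − Σ nΔHf°(reactants).
Products: 1·(+0.0) + 1·(+0.0) + 1·(-113.1) = -113.1
Reactants: 2·(+90.3) + 1·(-23.0) = +157.6
ΔHrxn = (-113.1) − (+157.6) = -270.7 kJ/mol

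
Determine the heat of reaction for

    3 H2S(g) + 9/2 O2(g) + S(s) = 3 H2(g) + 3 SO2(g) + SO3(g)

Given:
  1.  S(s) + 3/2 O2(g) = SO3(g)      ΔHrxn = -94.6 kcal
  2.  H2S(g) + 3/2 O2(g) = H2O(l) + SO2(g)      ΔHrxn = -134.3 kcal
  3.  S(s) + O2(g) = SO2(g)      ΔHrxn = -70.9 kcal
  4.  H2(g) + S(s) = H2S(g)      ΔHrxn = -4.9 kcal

eq. 1 as written (SO3(g) already on the product side): -94.6 kcal
eq. 2: not needed (H2O(l) appears nowhere else).
eq. 3 × 3: (3)·(-70.9) = -212.7 kcal
eq. 4 reversed and × 3 (reverse to put H2(g) on the product side; scale by 3 for the 3 H2(g)): (-3)·(-4.9) = +14.7 kcal
ΔHrxn = (1)·(-94.6) + (3)·(-70.9) + (-3)·(-4.9) = -292.6 kcal

ΔHrxn = -292.6 kcal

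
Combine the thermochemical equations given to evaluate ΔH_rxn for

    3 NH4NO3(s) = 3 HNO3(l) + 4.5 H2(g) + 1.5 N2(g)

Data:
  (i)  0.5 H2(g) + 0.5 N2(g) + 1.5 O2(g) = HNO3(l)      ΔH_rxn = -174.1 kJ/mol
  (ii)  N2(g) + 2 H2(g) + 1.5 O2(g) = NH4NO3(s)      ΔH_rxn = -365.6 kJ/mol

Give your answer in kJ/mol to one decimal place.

ΔH_rxn = 574.5 kJ/mol

(i) × 3: (3)·(-174.1) = -522.3 kJ/mol
(ii) reversed and × 3: (-3)·(-365.6) = +1096.8 kJ/mol
ΔH_rxn = (3)·(-174.1) + (-3)·(-365.6) = 574.5 kJ/mol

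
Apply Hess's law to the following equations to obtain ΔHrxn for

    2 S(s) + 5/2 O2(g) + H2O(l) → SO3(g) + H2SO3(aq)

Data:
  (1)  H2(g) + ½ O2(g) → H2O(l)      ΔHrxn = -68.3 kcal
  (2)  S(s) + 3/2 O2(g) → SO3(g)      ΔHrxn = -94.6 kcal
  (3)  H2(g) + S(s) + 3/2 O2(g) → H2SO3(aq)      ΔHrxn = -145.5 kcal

ΔHrxn = -171.8 kcal

(1) reversed: +68.3 kcal
(2) as written: -94.6 kcal
(3) as written: -145.5 kcal
Combining the equations, ΔHrxn = (+68.3) + (-94.6) + (-145.5) = -171.8 kcal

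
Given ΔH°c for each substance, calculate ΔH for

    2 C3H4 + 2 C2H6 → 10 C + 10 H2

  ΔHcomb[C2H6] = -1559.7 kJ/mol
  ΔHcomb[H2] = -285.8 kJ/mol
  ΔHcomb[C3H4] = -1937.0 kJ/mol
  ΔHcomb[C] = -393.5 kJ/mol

ΔH = -200.4 kJ/mol

With combustion enthalpies, reactants minus products:
= [2·(-1937.0) + 2·(-1559.7)] − [10·(-393.5) + 10·(-285.8)]
= -200.4 kJ/mol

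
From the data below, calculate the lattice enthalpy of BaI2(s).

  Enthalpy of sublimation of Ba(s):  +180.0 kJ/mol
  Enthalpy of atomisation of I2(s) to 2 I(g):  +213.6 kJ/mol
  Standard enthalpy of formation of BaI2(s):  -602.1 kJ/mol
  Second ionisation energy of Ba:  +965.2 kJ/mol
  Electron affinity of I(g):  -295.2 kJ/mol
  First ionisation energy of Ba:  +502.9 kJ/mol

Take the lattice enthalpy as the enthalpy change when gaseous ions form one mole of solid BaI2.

U = -1873.4 kJ/mol

ΔHf° = 1·ΔHsub + 1·(ΣIE) + 1·D(I2) + 2·EA + U
-602.1 = 1·(+180.0) + 1·(+1468.1) + 1·(+213.6) + 2·(-295.2) + U
U = -602.1 − (+1271.3) = -1873.4 kJ/mol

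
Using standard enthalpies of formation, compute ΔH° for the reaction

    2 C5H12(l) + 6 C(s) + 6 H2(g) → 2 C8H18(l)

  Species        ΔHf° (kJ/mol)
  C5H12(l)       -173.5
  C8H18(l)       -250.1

Products: 2·(-250.1) = -500.2
Reactants: 2·(-173.5) + 6·(+0.0) + 6·(+0.0) = -347.0
ΔH° = (-500.2) − (-347.0) = -153.2 kJ/mol

ΔH° = -153.2 kJ/mol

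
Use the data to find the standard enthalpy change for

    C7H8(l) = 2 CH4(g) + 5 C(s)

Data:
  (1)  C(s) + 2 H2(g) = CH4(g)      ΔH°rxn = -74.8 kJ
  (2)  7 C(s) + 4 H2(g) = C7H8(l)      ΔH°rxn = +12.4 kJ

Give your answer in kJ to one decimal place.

(1) × 2 (scale by 2 for the 2 CH4(g)): (2)·(-74.8) = -149.6 kJ
(2) reversed (reverse to put C7H8(l) on the reactant side): -12.4 kJ
Combining the equations, ΔH°rxn = (2)·(-74.8) + (-1)·(+12.4) = -162.0 kJ

ΔH°rxn = -162.0 kJ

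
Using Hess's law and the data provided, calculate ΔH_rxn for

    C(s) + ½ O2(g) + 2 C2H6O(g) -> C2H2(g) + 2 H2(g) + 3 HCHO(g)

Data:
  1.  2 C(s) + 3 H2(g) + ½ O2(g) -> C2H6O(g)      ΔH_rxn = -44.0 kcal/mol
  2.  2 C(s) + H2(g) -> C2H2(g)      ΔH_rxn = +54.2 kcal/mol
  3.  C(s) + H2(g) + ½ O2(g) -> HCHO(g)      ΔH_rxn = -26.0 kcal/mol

ΔH_rxn = 64.2 kcal/mol

eq. 1 reversed and × 2: (-2)·(-44.0) = +88.0 kcal/mol
eq. 2 as written: +54.2 kcal/mol
eq. 3 × 3: (3)·(-26.0) = -78.0 kcal/mol
Combining the equations, ΔH_rxn = (-2)·(-44.0) + (1)·(+54.2) + (3)·(-26.0) = 64.2 kcal/mol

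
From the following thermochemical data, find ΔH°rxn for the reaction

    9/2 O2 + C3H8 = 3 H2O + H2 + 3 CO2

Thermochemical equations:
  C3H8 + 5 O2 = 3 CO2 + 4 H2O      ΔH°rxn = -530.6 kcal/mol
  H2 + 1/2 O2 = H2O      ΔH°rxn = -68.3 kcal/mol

ΔH°rxn = -462.3 kcal/mol

equation 1 as written: -530.6 kcal/mol
equation 2 reversed: +68.3 kcal/mol
ΔH°rxn = (1)·(-530.6) + (-1)·(-68.3) = -462.3 kcal/mol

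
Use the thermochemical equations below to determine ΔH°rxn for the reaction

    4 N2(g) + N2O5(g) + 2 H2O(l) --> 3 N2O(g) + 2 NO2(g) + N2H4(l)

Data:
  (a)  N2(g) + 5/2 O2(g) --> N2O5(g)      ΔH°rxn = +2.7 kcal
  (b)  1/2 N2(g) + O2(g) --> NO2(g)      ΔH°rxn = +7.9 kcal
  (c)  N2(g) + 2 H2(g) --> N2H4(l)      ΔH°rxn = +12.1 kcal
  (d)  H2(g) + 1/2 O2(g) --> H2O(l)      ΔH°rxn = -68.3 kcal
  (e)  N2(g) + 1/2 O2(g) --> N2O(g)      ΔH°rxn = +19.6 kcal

ΔH°rxn = 220.6 kcal

(a) reversed (reverse to put N2O5(g) on the reactant side): -2.7 kcal
(b) × 2 (×2 to match 2 NO2(g) in the target): (2)·(+7.9) = +15.8 kcal
(c) as written (N2H4(l) already on the product side): +12.1 kcal
(d) reversed and × 2 (H2O(l) must end up as a reactant; scale by 2 for the 2 H2O(l)): (-2)·(-68.3) = +136.6 kcal
(e) × 3 (scale by 3 for the 3 N2O(g)): (3)·(+19.6) = +58.8 kcal
Summing the manipulated equations, ΔH°rxn = (-1)·(+2.7) + (2)·(+7.9) + (1)·(+12.1) + (-2)·(-68.3) + (3)·(+19.6) = 220.6 kcal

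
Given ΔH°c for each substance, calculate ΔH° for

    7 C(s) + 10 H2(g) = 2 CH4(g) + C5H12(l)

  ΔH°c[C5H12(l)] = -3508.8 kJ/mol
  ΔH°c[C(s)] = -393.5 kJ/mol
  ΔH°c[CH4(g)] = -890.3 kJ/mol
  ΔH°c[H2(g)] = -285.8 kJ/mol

Using ΔH = Σ nΔHc°(reactants) − Σ nΔHc°(products):
= [7·(-393.5) + 10·(-285.8)] − [2·(-890.3) + 1·(-3508.8)]
= -323.1 kJ/mol

ΔH° = -323.1 kJ/mol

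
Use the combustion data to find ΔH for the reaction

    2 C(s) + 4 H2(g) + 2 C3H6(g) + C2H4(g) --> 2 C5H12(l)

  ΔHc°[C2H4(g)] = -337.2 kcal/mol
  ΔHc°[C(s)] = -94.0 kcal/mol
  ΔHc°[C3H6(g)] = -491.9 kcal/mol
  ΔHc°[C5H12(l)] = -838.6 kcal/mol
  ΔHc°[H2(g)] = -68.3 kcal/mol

ΔH = -105.0 kcal/mol

Using ΔH = Σ nΔHc°(reactants) − Σ nΔHc°(products):
= [2·(-94.0) + 4·(-68.3) + 2·(-491.9) + 1·(-337.2)] − [2·(-838.6)]
= -105.0 kcal/mol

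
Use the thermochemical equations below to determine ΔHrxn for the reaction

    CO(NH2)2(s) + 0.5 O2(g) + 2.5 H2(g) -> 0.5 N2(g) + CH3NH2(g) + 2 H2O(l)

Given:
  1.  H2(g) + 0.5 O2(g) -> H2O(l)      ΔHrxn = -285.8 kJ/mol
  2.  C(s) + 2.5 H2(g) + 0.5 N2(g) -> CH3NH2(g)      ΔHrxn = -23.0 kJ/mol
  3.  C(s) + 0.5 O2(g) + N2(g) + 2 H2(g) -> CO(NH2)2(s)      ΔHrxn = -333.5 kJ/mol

eq. 1 × 2 (scale by 2 for the 2 H2O(l)): (2)·(-285.8) = -571.6 kJ/mol
eq. 2 as written (CH3NH2(g) already on the product side): -23.0 kJ/mol
eq. 3 reversed (CO(NH2)2(s) must end up as a reactant): +333.5 kJ/mol
Combining the equations, ΔHrxn = (2)·(-285.8) + (1)·(-23.0) + (-1)·(-333.5) = -261.1 kJ/mol

ΔHrxn = -261.1 kJ/mol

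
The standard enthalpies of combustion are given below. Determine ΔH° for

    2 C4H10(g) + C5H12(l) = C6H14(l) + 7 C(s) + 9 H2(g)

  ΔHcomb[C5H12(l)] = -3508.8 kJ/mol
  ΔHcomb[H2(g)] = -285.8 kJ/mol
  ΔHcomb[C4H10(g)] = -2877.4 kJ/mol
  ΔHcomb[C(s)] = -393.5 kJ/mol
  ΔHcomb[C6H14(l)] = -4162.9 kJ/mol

Using ΔH = Σ nΔHc°(reactants) − Σ nΔHc°(products):
= [2·(-2877.4) + 1·(-3508.8)] − [1·(-4162.9) + 7·(-393.5) + 9·(-285.8)]
= 226.0 kJ/mol

ΔH° = 226.0 kJ/mol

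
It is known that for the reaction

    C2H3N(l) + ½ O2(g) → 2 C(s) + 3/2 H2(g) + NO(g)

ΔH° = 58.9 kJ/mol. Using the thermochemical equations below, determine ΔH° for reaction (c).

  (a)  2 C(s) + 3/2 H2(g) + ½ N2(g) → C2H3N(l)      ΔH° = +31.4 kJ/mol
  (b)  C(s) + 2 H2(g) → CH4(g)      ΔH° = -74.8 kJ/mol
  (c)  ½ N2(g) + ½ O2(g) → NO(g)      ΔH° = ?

(a) reversed: -31.4 kJ/mol
(b): not needed.
(c) as written: contributes x
+58.9 = (-31.4) + x
x = (+58.9 − (-31.4)) / (1) = 90.3 kJ/mol

ΔH° = 90.3 kJ/mol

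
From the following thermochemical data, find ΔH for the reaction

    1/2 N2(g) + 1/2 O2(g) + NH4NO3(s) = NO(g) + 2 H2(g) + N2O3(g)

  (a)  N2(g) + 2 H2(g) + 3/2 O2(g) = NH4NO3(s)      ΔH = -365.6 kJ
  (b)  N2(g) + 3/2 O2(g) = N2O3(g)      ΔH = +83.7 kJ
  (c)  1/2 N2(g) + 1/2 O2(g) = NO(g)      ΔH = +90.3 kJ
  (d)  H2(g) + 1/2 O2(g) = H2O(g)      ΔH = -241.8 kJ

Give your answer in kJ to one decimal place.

ΔH = 539.6 kJ

(a) reversed: +365.6 kJ
(b) as written: +83.7 kJ
(c) as written: +90.3 kJ
(d): not needed.
Combining the equations, ΔH = (+365.6) + (+83.7) + (+90.3) = 539.6 kJ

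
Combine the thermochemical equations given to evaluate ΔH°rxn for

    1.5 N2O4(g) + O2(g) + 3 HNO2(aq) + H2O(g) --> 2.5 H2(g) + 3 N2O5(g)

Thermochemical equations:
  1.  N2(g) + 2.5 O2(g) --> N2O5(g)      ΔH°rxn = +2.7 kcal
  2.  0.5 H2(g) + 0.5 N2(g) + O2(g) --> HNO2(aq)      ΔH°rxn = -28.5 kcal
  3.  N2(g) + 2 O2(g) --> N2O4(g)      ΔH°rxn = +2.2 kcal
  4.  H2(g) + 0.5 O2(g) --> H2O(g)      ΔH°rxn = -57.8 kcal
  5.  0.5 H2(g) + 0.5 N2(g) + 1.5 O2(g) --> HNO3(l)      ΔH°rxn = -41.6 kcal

eq. 1 × 3 (×3 to match 3 N2O5(g) in the target): (3)·(+2.7) = +8.1 kcal
eq. 2 reversed and × 3 (HNO2(aq) must end up as a reactant; scale by 3 for the 3 HNO2(aq)): (-3)·(-28.5) = +85.5 kcal
eq. 3 reversed and × 3/2 (reverse to put N2O4(g) on the reactant side; scale by 3/2 for the 3/2 N2O4(g)): (-3/2)·(+2.2) = -3.3 kcal
eq. 4 reversed (H2O(g) must end up as a reactant): +57.8 kcal
eq. 5: not needed (HNO3(l) appears nowhere else).
By Hess's law, ΔH°rxn = (+8.1) + (+85.5) + (-3.3) + (+57.8) = 148.1 kcal

ΔH°rxn = 148.1 kcal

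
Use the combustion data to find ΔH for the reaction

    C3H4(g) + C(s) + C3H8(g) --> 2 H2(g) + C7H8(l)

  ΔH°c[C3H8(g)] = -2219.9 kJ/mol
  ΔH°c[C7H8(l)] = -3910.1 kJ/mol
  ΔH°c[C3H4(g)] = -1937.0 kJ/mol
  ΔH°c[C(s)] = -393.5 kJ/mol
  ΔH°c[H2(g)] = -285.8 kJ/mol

ΔH = -68.7 kJ/mol

Using ΔH = Σ nΔHc°(reactants) − Σ nΔHc°(products):
= [1·(-1937.0) + 1·(-393.5) + 1·(-2219.9)] − [2·(-285.8) + 1·(-3910.1)]
= -68.7 kJ/mol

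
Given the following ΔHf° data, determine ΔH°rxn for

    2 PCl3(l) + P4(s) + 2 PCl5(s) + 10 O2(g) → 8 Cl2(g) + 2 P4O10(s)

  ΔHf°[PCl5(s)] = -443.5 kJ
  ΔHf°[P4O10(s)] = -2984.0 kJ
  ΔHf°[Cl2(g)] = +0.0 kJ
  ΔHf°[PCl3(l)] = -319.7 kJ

Products: 8·(+0.0) + 2·(-2984.0) = -5968.0
Reactants: 2·(-319.7) + 1·(+0.0) + 2·(-443.5) + 10·(+0.0) = -1526.4
ΔH°rxn = (-5968.0) − (-1526.4) = -4441.6 kJ

ΔH°rxn = -4441.6 kJ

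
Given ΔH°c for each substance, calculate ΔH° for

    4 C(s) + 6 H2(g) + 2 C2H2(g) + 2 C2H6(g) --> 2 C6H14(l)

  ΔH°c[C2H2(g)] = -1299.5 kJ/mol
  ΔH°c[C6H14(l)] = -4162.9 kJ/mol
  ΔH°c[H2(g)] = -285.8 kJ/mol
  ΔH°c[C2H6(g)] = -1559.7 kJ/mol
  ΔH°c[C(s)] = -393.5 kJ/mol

ΔH° = -681.4 kJ/mol

Using ΔH = Σ nΔHc°(reactants) − Σ nΔHc°(products):
= [4·(-393.5) + 6·(-285.8) + 2·(-1299.5) + 2·(-1559.7)] − [2·(-4162.9)]
= -681.4 kJ/mol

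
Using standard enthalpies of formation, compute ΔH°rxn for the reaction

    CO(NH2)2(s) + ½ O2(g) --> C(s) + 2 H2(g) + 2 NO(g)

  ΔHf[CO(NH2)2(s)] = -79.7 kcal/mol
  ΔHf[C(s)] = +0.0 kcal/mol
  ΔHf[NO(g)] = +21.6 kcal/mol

ΔH°rxn = 122.9 kcal/mol

Products: 1·(+0.0) + 2·(+0.0) + 2·(+21.6) = +43.2
Reactants: 1·(-79.7) + 1/2·(+0.0) = -79.7
ΔH°rxn = (+43.2) − (-79.7) = 122.9 kcal/mol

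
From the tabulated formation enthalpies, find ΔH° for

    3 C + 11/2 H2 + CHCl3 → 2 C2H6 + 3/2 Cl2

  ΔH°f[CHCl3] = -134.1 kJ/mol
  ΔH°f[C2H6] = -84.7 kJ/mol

ΔH° = -35.3 kJ/mol

ΔH°rxn = Σ nΔHf°(products) − Σ nΔHf°(reactants).
Products: 2·(-84.7) + 3/2·(+0.0) = -169.4
Reactants: 3·(+0.0) + 11/2·(+0.0) + 1·(-134.1) = -134.1
ΔH° = (-169.4) − (-134.1) = -35.3 kJ/mol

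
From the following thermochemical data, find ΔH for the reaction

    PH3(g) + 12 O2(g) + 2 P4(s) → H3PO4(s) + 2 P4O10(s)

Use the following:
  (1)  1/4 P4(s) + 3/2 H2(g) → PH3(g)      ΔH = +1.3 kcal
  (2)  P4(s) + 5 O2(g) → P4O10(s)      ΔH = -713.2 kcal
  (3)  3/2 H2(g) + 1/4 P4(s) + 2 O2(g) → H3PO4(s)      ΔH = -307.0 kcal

ΔH = -1734.7 kcal

(1) reversed: -1.3 kcal
(2) × 2: (2)·(-713.2) = -1426.4 kcal
(3) as written: -307.0 kcal
Summing the manipulated equations, ΔH = (-1)·(+1.3) + (2)·(-713.2) + (1)·(-307.0) = -1734.7 kcal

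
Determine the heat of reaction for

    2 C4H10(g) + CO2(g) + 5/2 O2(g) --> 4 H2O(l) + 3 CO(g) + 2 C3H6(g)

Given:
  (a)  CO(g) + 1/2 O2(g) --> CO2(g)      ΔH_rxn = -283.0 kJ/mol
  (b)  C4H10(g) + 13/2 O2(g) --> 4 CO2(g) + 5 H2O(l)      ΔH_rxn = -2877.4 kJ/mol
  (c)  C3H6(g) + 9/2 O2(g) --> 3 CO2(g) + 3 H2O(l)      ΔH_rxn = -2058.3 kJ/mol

(a) reversed and × 3: (-3)·(-283.0) = +849.0 kJ/mol
(b) × 2: (2)·(-2877.4) = -5754.8 kJ/mol
(c) reversed and × 2: (-2)·(-2058.3) = +4116.6 kJ/mol
Since enthalpy is a state function, ΔH_rxn = (-3)·(-283.0) + (2)·(-2877.4) + (-2)·(-2058.3) = -789.2 kJ/mol

ΔH_rxn = -789.2 kJ/mol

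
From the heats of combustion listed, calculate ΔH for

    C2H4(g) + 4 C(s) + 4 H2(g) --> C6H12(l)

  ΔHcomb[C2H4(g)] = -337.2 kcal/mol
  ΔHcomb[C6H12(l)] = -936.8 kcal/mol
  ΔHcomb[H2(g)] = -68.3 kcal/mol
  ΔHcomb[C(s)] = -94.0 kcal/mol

ΔH = -49.6 kcal/mol

With combustion enthalpies, reactants minus products:
= [1·(-337.2) + 4·(-94.0) + 4·(-68.3)] − [1·(-936.8)]
= -49.6 kcal/mol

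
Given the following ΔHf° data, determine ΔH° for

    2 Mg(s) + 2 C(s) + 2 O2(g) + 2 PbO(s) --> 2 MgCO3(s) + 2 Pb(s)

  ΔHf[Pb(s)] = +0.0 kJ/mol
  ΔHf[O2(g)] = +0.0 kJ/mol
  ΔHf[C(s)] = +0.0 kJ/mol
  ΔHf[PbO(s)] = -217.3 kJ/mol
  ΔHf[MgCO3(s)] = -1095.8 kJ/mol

ΔH° = -1757.0 kJ/mol

Products: 2·(-1095.8) + 2·(+0.0) = -2191.6
Reactants: 2·(+0.0) + 2·(+0.0) + 2·(+0.0) + 2·(-217.3) = -434.6
ΔH° = (-2191.6) − (-434.6) = -1757.0 kJ/mol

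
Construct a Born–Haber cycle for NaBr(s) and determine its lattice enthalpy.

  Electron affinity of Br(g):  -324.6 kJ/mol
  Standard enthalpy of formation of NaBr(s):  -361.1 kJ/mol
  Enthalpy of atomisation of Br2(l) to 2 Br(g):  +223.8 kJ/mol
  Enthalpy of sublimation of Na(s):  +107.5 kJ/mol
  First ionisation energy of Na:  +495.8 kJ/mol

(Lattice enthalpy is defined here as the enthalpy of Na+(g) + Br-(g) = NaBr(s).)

ΔHf° = 1·ΔHsub + 1·(ΣIE) + 1/2·D(Br2) + 1·EA + U
-361.1 = 1·(+107.5) + 1·(+495.8) + 1/2·(+223.8) + 1·(-324.6) + U
U = -361.1 − (+390.6) = -751.7 kJ/mol

U = -751.7 kJ/mol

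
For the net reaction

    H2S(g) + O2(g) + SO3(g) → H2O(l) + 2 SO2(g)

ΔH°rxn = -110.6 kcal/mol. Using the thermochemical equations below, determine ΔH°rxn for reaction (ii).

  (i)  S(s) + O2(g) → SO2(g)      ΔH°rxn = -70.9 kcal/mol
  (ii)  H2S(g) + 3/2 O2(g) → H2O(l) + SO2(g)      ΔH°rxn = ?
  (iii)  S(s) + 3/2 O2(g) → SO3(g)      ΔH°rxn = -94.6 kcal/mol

(i) as written: -70.9 kcal/mol
(ii) as written (H2S(g) already on the reactant side): contributes x
(iii) reversed (reverse to put SO3(g) on the reactant side): +94.6 kcal/mol
-110.6 = (-70.9) + (+94.6) + x
x = (-110.6 − (+23.7)) / (1) = -134.3 kcal/mol

ΔH°rxn = -134.3 kcal/mol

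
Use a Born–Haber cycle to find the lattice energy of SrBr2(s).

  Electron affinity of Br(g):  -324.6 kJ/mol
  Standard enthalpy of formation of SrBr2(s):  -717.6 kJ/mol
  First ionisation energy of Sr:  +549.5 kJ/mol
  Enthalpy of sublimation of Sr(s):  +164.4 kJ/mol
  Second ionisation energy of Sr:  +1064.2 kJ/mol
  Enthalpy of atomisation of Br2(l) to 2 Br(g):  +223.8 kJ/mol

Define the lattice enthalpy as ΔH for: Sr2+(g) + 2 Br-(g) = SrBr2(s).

ΔHf° = 1·ΔHsub + 1·(ΣIE) + 1·D(Br2) + 2·EA + U
-717.6 = 1·(+164.4) + 1·(+1613.7) + 1·(+223.8) + 2·(-324.6) + U
U = -717.6 − (+1352.7) = -2070.3 kJ/mol

U = -2070.3 kJ/mol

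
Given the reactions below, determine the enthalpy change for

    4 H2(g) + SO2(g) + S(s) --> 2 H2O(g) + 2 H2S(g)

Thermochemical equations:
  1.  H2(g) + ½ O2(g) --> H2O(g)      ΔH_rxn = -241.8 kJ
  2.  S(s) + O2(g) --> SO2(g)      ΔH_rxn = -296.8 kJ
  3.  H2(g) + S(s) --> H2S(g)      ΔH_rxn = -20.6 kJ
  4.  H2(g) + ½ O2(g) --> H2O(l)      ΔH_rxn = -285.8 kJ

eq. 1 × 2: (2)·(-241.8) = -483.6 kJ
eq. 2 reversed: +296.8 kJ
eq. 3 × 2: (2)·(-20.6) = -41.2 kJ
eq. 4: not needed.
Since enthalpy is a state function, ΔH_rxn = (2)·(-241.8) + (-1)·(-296.8) + (2)·(-20.6) = -228.0 kJ

ΔH_rxn = -228.0 kJ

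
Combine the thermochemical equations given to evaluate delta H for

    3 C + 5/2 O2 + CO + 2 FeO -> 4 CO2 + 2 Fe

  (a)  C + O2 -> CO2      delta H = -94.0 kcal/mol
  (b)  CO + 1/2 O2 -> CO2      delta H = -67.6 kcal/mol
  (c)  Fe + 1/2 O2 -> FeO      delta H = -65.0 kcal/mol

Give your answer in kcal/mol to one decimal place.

(a) × 3: (3)·(-94.0) = -282.0 kcal/mol
(b) as written: -67.6 kcal/mol
(c) reversed and × 2: (-2)·(-65.0) = +130.0 kcal/mol
Since enthalpy is a state function, delta H = (-282.0) + (-67.6) + (+130.0) = -219.6 kcal/mol

delta H = -219.6 kcal/mol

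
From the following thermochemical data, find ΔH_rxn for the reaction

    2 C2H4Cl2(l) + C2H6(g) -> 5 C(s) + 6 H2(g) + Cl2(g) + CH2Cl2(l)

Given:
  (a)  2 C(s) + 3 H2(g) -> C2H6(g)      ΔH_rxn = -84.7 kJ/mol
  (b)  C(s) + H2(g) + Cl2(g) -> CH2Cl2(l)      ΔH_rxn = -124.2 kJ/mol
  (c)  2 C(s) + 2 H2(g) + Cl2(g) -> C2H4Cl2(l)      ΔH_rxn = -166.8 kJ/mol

ΔH_rxn = 294.1 kJ/mol

(a) reversed (C2H6(g) must end up as a reactant): +84.7 kJ/mol
(b) as written (CH2Cl2(l) already on the product side): -124.2 kJ/mol
(c) reversed and × 2 (reverse to put C2H4Cl2(l) on the reactant side; ×2 to match 2 C2H4Cl2(l) in the target): (-2)·(-166.8) = +333.6 kJ/mol
Since enthalpy is a state function, ΔH_rxn = (-1)·(-84.7) + (1)·(-124.2) + (-2)·(-166.8) = 294.1 kJ/mol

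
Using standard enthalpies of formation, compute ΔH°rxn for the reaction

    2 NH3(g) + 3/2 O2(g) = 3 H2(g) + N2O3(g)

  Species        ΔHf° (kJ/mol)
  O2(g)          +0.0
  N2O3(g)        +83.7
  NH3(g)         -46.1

Products: 3·(+0.0) + 1·(+83.7) = +83.7
Reactants: 2·(-46.1) + 3/2·(+0.0) = -92.2
ΔH°rxn = (+83.7) − (-92.2) = 175.9 kJ/mol

ΔH°rxn = 175.9 kJ/mol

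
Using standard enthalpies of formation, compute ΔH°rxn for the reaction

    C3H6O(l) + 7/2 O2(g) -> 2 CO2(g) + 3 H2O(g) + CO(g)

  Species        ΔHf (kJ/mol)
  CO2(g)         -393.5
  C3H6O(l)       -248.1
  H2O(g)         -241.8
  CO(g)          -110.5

ΔH°rxn = -1374.8 kJ/mol

Products: 2·(-393.5) + 3·(-241.8) + 1·(-110.5) = -1622.9
Reactants: 1·(-248.1) + 7/2·(+0.0) = -248.1
ΔH°rxn = (-1622.9) − (-248.1) = -1374.8 kJ/mol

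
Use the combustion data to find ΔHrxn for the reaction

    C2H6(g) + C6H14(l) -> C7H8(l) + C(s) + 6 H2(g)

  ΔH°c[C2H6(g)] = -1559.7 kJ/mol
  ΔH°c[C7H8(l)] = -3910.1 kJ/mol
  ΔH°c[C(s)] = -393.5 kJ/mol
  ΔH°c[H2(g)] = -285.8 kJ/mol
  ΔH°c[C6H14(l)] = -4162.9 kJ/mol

ΔHrxn = 295.8 kJ/mol

With combustion enthalpies, reactants minus products:
= [1·(-1559.7) + 1·(-4162.9)] − [1·(-3910.1) + 1·(-393.5) + 6·(-285.8)]
= 295.8 kJ/mol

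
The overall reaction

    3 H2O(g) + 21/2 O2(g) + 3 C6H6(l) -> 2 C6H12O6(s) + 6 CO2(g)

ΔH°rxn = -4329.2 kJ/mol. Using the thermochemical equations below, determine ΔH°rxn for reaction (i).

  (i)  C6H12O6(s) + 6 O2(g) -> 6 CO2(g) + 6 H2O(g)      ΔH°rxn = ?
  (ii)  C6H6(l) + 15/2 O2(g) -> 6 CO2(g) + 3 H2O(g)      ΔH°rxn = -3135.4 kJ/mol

ΔH°rxn = -2538.5 kJ/mol

(i) reversed and × 2 (C6H12O6(s) must end up as a product; scale by 2 for the 2 C6H12O6(s)): contributes −2·x
(ii) × 3 (scale by 3 for the 3 C6H6(l)): (3)·(-3135.4) = -9406.2 kJ/mol
-4329.2 = (-9406.2) − 2·x
x = (-4329.2 − (-9406.2)) / (-2) = -2538.5 kJ/mol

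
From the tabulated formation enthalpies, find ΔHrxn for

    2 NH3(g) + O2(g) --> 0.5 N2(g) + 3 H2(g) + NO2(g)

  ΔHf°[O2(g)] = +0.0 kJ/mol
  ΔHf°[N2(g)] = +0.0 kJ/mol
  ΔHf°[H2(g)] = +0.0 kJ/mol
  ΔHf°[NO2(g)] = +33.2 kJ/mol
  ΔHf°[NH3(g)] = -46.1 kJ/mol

ΔHrxn = 125.4 kJ/mol

Products: 1/2·(+0.0) + 3·(+0.0) + 1·(+33.2) = +33.2
Reactants: 2·(-46.1) + 1·(+0.0) = -92.2
ΔHrxn = (+33.2) − (-92.2) = 125.4 kJ/mol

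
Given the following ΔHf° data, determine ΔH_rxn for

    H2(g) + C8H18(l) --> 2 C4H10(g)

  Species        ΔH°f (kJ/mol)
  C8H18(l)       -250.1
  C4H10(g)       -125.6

ΔH_rxn = -1.1 kJ/mol

Products: 2·(-125.6) = -251.2
Reactants: 1·(+0.0) + 1·(-250.1) = -250.1
ΔH_rxn = (-251.2) − (-250.1) = -1.1 kJ/mol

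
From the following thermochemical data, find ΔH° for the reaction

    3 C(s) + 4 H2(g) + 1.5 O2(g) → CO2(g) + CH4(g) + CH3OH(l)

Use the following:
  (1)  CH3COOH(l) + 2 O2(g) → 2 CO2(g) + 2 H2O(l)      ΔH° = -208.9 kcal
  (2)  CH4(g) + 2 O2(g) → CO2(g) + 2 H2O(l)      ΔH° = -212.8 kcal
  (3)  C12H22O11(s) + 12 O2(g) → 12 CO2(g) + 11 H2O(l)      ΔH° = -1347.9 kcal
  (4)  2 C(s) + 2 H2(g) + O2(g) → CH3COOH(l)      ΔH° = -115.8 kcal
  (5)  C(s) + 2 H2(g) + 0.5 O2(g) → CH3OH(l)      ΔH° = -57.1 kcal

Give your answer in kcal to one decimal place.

ΔH° = -169.0 kcal

(1) as written: -208.9 kcal
(2) reversed: +212.8 kcal
(3): not needed.
(4) as written: -115.8 kcal
(5) as written: -57.1 kcal
ΔH° = (1)·(-208.9) + (-1)·(-212.8) + (1)·(-115.8) + (1)·(-57.1) = -169.0 kcal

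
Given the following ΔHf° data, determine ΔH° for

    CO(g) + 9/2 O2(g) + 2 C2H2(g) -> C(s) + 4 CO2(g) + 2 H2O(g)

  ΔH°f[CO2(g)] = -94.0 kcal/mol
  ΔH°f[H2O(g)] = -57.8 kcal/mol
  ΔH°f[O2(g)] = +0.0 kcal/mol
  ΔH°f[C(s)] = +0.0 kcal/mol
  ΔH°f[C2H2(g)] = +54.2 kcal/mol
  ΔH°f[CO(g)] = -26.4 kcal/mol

ΔH° = -573.6 kcal/mol

Products: 1·(+0.0) + 4·(-94.0) + 2·(-57.8) = -491.6
Reactants: 1·(-26.4) + 9/2·(+0.0) + 2·(+54.2) = +82.0
ΔH° = (-491.6) − (+82.0) = -573.6 kcal/mol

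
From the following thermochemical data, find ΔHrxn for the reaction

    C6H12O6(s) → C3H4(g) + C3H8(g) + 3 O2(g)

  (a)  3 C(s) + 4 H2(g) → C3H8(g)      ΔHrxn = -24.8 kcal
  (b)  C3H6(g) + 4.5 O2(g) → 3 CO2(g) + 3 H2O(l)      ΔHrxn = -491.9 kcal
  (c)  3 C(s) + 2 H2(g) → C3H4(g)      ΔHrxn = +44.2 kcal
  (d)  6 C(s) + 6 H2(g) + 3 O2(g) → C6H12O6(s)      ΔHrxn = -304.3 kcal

(a) as written (C3H8(g) already on the product side): -24.8 kcal
(b): not needed (CO2(g) appears nowhere else).
(c) as written (C3H4(g) already on the product side): +44.2 kcal
(d) reversed (C6H12O6(s) must end up as a reactant): +304.3 kcal
Since enthalpy is a state function, ΔHrxn = (-24.8) + (+44.2) + (+304.3) = 323.7 kcal

ΔHrxn = 323.7 kcal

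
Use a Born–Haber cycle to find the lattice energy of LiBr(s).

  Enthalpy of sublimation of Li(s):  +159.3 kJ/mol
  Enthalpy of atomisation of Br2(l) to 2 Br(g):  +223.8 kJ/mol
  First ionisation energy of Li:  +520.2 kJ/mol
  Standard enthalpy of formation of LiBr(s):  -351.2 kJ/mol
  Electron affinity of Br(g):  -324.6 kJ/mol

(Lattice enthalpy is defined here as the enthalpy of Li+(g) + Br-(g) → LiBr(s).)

U = -818.0 kJ/mol

ΔHf° = 1·ΔHsub + 1·(ΣIE) + 1/2·D(Br2) + 1·EA + U
-351.2 = 1·(+159.3) + 1·(+520.2) + 1/2·(+223.8) + 1·(-324.6) + U
U = -351.2 − (+466.8) = -818.0 kJ/mol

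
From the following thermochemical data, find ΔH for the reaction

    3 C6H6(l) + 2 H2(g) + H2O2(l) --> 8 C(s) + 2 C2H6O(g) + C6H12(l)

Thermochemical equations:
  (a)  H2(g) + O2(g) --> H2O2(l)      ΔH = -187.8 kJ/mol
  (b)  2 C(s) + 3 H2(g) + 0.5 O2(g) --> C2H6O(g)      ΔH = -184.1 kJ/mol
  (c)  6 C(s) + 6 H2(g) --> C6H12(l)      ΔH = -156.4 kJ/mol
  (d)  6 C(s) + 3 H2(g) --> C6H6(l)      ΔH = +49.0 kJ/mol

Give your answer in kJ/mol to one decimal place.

ΔH = -483.8 kJ/mol

(a) reversed (H2O2(l) must end up as a reactant): +187.8 kJ/mol
(b) × 2 (×2 to match 2 C2H6O(g) in the target): (2)·(-184.1) = -368.2 kJ/mol
(c) as written (C6H12(l) already on the product side): -156.4 kJ/mol
(d) reversed and × 3 (C6H6(l) must end up as a reactant; scale by 3 for the 3 C6H6(l)): (-3)·(+49.0) = -147.0 kJ/mol
Since enthalpy is a state function, ΔH = (+187.8) + (-368.2) + (-156.4) + (-147.0) = -483.8 kJ/mol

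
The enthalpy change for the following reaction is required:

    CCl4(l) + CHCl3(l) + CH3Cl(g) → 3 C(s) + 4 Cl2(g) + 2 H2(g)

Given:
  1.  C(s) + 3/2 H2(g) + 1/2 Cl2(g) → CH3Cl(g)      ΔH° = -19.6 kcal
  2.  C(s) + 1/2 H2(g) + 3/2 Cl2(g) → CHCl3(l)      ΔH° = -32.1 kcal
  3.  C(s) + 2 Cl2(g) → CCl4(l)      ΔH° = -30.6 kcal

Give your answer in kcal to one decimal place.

eq. 1 reversed (CH3Cl(g) must end up as a reactant): +19.6 kcal
eq. 2 reversed (CHCl3(l) must end up as a reactant): +32.1 kcal
eq. 3 reversed (reverse to put CCl4(l) on the reactant side): +30.6 kcal
By Hess's law, ΔH° = (-1)·(-19.6) + (-1)·(-32.1) + (-1)·(-30.6) = 82.3 kcal

ΔH° = 82.3 kcal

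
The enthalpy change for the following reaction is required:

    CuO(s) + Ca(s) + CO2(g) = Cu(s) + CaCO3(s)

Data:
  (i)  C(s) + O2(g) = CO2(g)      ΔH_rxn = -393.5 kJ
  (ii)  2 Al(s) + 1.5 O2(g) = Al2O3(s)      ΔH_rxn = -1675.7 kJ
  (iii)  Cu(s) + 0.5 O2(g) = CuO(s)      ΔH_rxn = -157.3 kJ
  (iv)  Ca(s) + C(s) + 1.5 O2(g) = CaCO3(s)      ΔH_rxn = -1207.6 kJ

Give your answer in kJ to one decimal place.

(i) reversed (CO2(g) must end up as a reactant): +393.5 kJ
(ii): not needed (Al(s) appears nowhere else).
(iii) reversed (CuO(s) must end up as a reactant): +157.3 kJ
(iv) as written (CaCO3(s) already on the product side): -1207.6 kJ
Summing the manipulated equations, ΔH_rxn = (+393.5) + (+157.3) + (-1207.6) = -656.8 kJ

ΔH_rxn = -656.8 kJ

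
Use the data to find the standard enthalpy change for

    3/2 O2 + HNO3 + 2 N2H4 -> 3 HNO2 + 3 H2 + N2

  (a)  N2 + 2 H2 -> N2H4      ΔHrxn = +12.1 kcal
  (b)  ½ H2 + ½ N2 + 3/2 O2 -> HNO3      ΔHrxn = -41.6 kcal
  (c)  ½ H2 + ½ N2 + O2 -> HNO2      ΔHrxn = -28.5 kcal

(a) reversed and × 2 (reverse to put N2H4 on the reactant side; scale by 2 for the 2 N2H4): (-2)·(+12.1) = -24.2 kcal
(b) reversed (HNO3 must end up as a reactant): +41.6 kcal
(c) × 3 (×3 to match 3 HNO2 in the target): (3)·(-28.5) = -85.5 kcal
Summing the manipulated equations, ΔHrxn = (-2)·(+12.1) + (-1)·(-41.6) + (3)·(-28.5) = -68.1 kcal

ΔHrxn = -68.1 kcal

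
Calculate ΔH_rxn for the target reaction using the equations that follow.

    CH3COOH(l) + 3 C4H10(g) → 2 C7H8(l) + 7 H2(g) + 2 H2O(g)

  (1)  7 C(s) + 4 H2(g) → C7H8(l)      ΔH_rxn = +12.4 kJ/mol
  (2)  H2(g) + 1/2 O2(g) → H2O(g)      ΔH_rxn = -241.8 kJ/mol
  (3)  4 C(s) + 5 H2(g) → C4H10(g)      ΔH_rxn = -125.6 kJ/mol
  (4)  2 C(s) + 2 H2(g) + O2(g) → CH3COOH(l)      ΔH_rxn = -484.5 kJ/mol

(1) × 2 (×2 to match 2 C7H8(l) in the target): (2)·(+12.4) = +24.8 kJ/mol
(2) × 2 (scale by 2 for the 2 H2O(g)): (2)·(-241.8) = -483.6 kJ/mol
(3) reversed and × 3 (C4H10(g) must end up as a reactant; scale by 3 for the 3 C4H10(g)): (-3)·(-125.6) = +376.8 kJ/mol
(4) reversed (reverse to put CH3COOH(l) on the reactant side): +484.5 kJ/mol
ΔH_rxn = (+24.8) + (-483.6) + (+376.8) + (+484.5) = 402.5 kJ/mol

ΔH_rxn = 402.5 kJ/mol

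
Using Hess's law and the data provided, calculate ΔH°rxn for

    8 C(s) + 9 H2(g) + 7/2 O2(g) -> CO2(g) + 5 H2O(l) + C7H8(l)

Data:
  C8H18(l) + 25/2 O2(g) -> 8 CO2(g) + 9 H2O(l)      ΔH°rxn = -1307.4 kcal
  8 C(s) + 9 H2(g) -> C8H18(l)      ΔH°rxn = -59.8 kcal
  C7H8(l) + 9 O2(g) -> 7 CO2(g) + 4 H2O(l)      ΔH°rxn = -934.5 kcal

equation 1 as written: -1307.4 kcal
equation 2 as written: -59.8 kcal
equation 3 reversed: +934.5 kcal
By Hess's law, ΔH°rxn = (1)·(-1307.4) + (1)·(-59.8) + (-1)·(-934.5) = -432.7 kcal

ΔH°rxn = -432.7 kcal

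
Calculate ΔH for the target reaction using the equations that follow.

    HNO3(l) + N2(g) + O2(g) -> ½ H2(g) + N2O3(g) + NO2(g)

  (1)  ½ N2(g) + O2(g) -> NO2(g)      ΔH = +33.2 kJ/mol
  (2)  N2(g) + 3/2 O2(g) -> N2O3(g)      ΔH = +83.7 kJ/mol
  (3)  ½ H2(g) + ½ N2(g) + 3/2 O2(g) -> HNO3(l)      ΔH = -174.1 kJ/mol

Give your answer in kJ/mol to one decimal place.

(1) as written (NO2(g) already on the product side): +33.2 kJ/mol
(2) as written (N2O3(g) already on the product side): +83.7 kJ/mol
(3) reversed (reverse to put HNO3(l) on the reactant side): +174.1 kJ/mol
Summing the manipulated equations, ΔH = (+33.2) + (+83.7) + (+174.1) = 291.0 kJ/mol

ΔH = 291.0 kJ/mol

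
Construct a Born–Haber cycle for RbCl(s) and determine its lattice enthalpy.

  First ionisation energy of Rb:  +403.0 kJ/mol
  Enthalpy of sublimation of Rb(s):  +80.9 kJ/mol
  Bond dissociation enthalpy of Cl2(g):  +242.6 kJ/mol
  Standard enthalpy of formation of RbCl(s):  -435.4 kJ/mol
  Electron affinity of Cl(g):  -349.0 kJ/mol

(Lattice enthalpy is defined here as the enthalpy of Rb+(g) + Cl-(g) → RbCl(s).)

ΔHf° = 1·ΔHsub + 1·(ΣIE) + 1/2·D(Cl2) + 1·EA + U
-435.4 = 1·(+80.9) + 1·(+403.0) + 1/2·(+242.6) + 1·(-349.0) + U
U = -435.4 − (+256.2) = -691.6 kJ/mol

U = -691.6 kJ/mol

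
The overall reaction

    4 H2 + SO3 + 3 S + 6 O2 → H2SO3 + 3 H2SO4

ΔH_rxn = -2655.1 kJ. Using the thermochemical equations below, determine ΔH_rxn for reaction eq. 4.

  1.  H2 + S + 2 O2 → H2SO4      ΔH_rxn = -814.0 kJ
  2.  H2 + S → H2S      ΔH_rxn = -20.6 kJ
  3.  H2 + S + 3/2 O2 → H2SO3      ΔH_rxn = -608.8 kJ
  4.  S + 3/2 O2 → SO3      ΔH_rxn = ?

ΔH_rxn = -395.7 kJ

eq. 1 × 3 (×3 to match 3 H2SO4 in the target): (3)·(-814.0) = -2442.0 kJ
eq. 2: not needed (H2S appears nowhere else).
eq. 3 as written (H2SO3 already on the product side): -608.8 kJ
eq. 4 reversed (SO3 must end up as a reactant): contributes −x
-2655.1 = (-2442.0) + (-608.8) − x
x = (-2655.1 − (-3050.8)) / (-1) = -395.7 kJ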